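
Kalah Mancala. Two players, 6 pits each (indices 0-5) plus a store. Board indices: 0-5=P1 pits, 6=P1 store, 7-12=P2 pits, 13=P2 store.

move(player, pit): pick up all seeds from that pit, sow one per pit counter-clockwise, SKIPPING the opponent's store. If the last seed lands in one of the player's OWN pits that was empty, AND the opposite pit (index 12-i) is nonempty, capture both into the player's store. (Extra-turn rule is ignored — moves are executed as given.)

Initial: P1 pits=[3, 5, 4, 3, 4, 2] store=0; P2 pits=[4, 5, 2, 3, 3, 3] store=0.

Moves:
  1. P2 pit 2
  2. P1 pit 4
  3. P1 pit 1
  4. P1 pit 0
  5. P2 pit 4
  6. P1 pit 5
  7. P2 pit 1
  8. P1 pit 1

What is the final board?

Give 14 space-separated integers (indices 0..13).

Move 1: P2 pit2 -> P1=[3,5,4,3,4,2](0) P2=[4,5,0,4,4,3](0)
Move 2: P1 pit4 -> P1=[3,5,4,3,0,3](1) P2=[5,6,0,4,4,3](0)
Move 3: P1 pit1 -> P1=[3,0,5,4,1,4](2) P2=[5,6,0,4,4,3](0)
Move 4: P1 pit0 -> P1=[0,1,6,5,1,4](2) P2=[5,6,0,4,4,3](0)
Move 5: P2 pit4 -> P1=[1,2,6,5,1,4](2) P2=[5,6,0,4,0,4](1)
Move 6: P1 pit5 -> P1=[1,2,6,5,1,0](3) P2=[6,7,1,4,0,4](1)
Move 7: P2 pit1 -> P1=[2,3,6,5,1,0](3) P2=[6,0,2,5,1,5](2)
Move 8: P1 pit1 -> P1=[2,0,7,6,2,0](3) P2=[6,0,2,5,1,5](2)

Answer: 2 0 7 6 2 0 3 6 0 2 5 1 5 2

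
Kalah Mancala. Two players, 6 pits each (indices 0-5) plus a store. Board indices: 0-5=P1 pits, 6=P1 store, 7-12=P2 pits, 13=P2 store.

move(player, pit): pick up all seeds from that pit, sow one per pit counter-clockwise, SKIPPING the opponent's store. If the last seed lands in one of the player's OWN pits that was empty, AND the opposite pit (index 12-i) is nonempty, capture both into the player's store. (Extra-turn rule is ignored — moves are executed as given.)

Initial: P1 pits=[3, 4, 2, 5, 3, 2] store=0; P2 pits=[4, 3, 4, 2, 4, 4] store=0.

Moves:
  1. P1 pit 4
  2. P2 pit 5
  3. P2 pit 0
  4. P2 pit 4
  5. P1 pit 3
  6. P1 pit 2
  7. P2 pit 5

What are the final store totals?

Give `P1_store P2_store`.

Move 1: P1 pit4 -> P1=[3,4,2,5,0,3](1) P2=[5,3,4,2,4,4](0)
Move 2: P2 pit5 -> P1=[4,5,3,5,0,3](1) P2=[5,3,4,2,4,0](1)
Move 3: P2 pit0 -> P1=[0,5,3,5,0,3](1) P2=[0,4,5,3,5,0](6)
Move 4: P2 pit4 -> P1=[1,6,4,5,0,3](1) P2=[0,4,5,3,0,1](7)
Move 5: P1 pit3 -> P1=[1,6,4,0,1,4](2) P2=[1,5,5,3,0,1](7)
Move 6: P1 pit2 -> P1=[1,6,0,1,2,5](3) P2=[1,5,5,3,0,1](7)
Move 7: P2 pit5 -> P1=[1,6,0,1,2,5](3) P2=[1,5,5,3,0,0](8)

Answer: 3 8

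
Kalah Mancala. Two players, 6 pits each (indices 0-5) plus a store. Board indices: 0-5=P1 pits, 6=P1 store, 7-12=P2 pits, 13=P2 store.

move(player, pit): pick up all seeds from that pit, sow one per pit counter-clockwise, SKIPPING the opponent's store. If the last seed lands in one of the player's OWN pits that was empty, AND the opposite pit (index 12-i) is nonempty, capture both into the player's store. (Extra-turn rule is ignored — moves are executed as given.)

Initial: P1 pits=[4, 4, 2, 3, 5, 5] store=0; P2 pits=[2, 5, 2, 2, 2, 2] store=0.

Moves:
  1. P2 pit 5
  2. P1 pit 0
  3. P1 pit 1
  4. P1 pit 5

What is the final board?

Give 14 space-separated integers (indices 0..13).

Move 1: P2 pit5 -> P1=[5,4,2,3,5,5](0) P2=[2,5,2,2,2,0](1)
Move 2: P1 pit0 -> P1=[0,5,3,4,6,6](0) P2=[2,5,2,2,2,0](1)
Move 3: P1 pit1 -> P1=[0,0,4,5,7,7](1) P2=[2,5,2,2,2,0](1)
Move 4: P1 pit5 -> P1=[0,0,4,5,7,0](2) P2=[3,6,3,3,3,1](1)

Answer: 0 0 4 5 7 0 2 3 6 3 3 3 1 1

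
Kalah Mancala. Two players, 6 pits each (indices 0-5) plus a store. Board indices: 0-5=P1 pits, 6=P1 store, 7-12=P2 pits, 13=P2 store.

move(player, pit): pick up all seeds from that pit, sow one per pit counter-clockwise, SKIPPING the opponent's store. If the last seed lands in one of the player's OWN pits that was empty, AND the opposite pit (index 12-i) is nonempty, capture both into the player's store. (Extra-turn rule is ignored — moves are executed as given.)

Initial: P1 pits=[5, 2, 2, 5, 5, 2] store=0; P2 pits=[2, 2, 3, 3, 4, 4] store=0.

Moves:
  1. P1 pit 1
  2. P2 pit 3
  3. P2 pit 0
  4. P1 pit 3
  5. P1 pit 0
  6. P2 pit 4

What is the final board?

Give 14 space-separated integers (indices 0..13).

Answer: 1 2 5 1 7 4 1 1 4 5 0 0 6 2

Derivation:
Move 1: P1 pit1 -> P1=[5,0,3,6,5,2](0) P2=[2,2,3,3,4,4](0)
Move 2: P2 pit3 -> P1=[5,0,3,6,5,2](0) P2=[2,2,3,0,5,5](1)
Move 3: P2 pit0 -> P1=[5,0,3,6,5,2](0) P2=[0,3,4,0,5,5](1)
Move 4: P1 pit3 -> P1=[5,0,3,0,6,3](1) P2=[1,4,5,0,5,5](1)
Move 5: P1 pit0 -> P1=[0,1,4,1,7,4](1) P2=[1,4,5,0,5,5](1)
Move 6: P2 pit4 -> P1=[1,2,5,1,7,4](1) P2=[1,4,5,0,0,6](2)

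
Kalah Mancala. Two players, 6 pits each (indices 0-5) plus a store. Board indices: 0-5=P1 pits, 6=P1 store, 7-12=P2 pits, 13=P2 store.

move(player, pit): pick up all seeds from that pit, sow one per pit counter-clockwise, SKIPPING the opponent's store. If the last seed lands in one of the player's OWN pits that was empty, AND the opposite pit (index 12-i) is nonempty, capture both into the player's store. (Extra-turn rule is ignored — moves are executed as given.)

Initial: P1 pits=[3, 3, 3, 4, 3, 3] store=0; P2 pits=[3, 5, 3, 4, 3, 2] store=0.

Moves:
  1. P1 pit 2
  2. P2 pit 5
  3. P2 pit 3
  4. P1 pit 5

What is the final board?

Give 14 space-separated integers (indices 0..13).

Move 1: P1 pit2 -> P1=[3,3,0,5,4,4](0) P2=[3,5,3,4,3,2](0)
Move 2: P2 pit5 -> P1=[4,3,0,5,4,4](0) P2=[3,5,3,4,3,0](1)
Move 3: P2 pit3 -> P1=[5,3,0,5,4,4](0) P2=[3,5,3,0,4,1](2)
Move 4: P1 pit5 -> P1=[5,3,0,5,4,0](1) P2=[4,6,4,0,4,1](2)

Answer: 5 3 0 5 4 0 1 4 6 4 0 4 1 2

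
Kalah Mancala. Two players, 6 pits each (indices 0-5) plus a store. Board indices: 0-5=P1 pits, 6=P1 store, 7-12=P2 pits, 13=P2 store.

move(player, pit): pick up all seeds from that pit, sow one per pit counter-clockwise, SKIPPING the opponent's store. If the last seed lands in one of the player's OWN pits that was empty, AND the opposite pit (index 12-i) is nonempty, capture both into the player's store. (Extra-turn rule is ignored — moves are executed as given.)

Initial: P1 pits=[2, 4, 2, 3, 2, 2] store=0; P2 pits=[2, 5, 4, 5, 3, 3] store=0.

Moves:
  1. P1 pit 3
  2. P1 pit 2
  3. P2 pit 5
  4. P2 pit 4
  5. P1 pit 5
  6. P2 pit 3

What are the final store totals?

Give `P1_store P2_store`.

Answer: 2 3

Derivation:
Move 1: P1 pit3 -> P1=[2,4,2,0,3,3](1) P2=[2,5,4,5,3,3](0)
Move 2: P1 pit2 -> P1=[2,4,0,1,4,3](1) P2=[2,5,4,5,3,3](0)
Move 3: P2 pit5 -> P1=[3,5,0,1,4,3](1) P2=[2,5,4,5,3,0](1)
Move 4: P2 pit4 -> P1=[4,5,0,1,4,3](1) P2=[2,5,4,5,0,1](2)
Move 5: P1 pit5 -> P1=[4,5,0,1,4,0](2) P2=[3,6,4,5,0,1](2)
Move 6: P2 pit3 -> P1=[5,6,0,1,4,0](2) P2=[3,6,4,0,1,2](3)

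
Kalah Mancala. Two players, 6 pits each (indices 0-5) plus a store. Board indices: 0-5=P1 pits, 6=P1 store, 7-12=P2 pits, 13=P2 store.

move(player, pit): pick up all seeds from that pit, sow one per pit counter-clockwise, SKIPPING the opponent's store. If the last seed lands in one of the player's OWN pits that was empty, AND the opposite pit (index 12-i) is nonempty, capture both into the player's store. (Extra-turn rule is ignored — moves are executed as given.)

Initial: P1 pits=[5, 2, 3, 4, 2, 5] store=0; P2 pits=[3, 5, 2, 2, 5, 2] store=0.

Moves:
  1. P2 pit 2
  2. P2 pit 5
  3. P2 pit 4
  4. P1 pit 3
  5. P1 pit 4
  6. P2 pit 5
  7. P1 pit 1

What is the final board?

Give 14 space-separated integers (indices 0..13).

Move 1: P2 pit2 -> P1=[5,2,3,4,2,5](0) P2=[3,5,0,3,6,2](0)
Move 2: P2 pit5 -> P1=[6,2,3,4,2,5](0) P2=[3,5,0,3,6,0](1)
Move 3: P2 pit4 -> P1=[7,3,4,5,2,5](0) P2=[3,5,0,3,0,1](2)
Move 4: P1 pit3 -> P1=[7,3,4,0,3,6](1) P2=[4,6,0,3,0,1](2)
Move 5: P1 pit4 -> P1=[7,3,4,0,0,7](2) P2=[5,6,0,3,0,1](2)
Move 6: P2 pit5 -> P1=[7,3,4,0,0,7](2) P2=[5,6,0,3,0,0](3)
Move 7: P1 pit1 -> P1=[7,0,5,1,0,7](9) P2=[5,0,0,3,0,0](3)

Answer: 7 0 5 1 0 7 9 5 0 0 3 0 0 3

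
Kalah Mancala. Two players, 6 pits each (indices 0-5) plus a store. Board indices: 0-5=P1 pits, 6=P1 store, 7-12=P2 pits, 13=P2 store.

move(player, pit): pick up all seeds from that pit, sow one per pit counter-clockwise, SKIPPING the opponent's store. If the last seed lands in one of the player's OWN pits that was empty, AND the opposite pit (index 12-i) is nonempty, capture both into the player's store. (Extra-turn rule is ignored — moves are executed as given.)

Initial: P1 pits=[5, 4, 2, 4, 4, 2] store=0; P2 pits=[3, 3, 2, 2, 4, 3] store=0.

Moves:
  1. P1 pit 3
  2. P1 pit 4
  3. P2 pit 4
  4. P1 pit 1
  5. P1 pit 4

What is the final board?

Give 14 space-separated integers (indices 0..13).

Answer: 6 0 3 1 0 6 3 5 4 3 2 0 4 1

Derivation:
Move 1: P1 pit3 -> P1=[5,4,2,0,5,3](1) P2=[4,3,2,2,4,3](0)
Move 2: P1 pit4 -> P1=[5,4,2,0,0,4](2) P2=[5,4,3,2,4,3](0)
Move 3: P2 pit4 -> P1=[6,5,2,0,0,4](2) P2=[5,4,3,2,0,4](1)
Move 4: P1 pit1 -> P1=[6,0,3,1,1,5](3) P2=[5,4,3,2,0,4](1)
Move 5: P1 pit4 -> P1=[6,0,3,1,0,6](3) P2=[5,4,3,2,0,4](1)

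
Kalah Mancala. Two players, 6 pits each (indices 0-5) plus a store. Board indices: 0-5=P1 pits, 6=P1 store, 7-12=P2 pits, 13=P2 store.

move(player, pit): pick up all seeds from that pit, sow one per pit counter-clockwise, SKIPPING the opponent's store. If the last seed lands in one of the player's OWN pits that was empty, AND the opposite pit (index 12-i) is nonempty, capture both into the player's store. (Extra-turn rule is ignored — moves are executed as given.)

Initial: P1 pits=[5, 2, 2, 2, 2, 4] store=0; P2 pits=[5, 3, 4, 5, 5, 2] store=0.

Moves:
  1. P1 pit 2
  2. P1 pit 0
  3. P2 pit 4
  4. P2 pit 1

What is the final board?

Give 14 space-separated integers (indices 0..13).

Answer: 1 0 2 4 4 5 0 5 0 5 6 0 3 6

Derivation:
Move 1: P1 pit2 -> P1=[5,2,0,3,3,4](0) P2=[5,3,4,5,5,2](0)
Move 2: P1 pit0 -> P1=[0,3,1,4,4,5](0) P2=[5,3,4,5,5,2](0)
Move 3: P2 pit4 -> P1=[1,4,2,4,4,5](0) P2=[5,3,4,5,0,3](1)
Move 4: P2 pit1 -> P1=[1,0,2,4,4,5](0) P2=[5,0,5,6,0,3](6)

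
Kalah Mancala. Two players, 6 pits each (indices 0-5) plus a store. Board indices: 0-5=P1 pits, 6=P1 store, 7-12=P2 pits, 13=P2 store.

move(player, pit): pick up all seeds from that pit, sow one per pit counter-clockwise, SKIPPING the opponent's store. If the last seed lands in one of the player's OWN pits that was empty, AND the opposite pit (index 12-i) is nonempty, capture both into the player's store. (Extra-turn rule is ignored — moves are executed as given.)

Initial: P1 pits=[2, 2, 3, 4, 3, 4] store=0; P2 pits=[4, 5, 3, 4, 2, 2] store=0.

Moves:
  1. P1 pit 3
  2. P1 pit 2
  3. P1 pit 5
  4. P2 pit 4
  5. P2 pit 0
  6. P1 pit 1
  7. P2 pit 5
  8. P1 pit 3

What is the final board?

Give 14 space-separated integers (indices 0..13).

Move 1: P1 pit3 -> P1=[2,2,3,0,4,5](1) P2=[5,5,3,4,2,2](0)
Move 2: P1 pit2 -> P1=[2,2,0,1,5,6](1) P2=[5,5,3,4,2,2](0)
Move 3: P1 pit5 -> P1=[2,2,0,1,5,0](2) P2=[6,6,4,5,3,2](0)
Move 4: P2 pit4 -> P1=[3,2,0,1,5,0](2) P2=[6,6,4,5,0,3](1)
Move 5: P2 pit0 -> P1=[3,2,0,1,5,0](2) P2=[0,7,5,6,1,4](2)
Move 6: P1 pit1 -> P1=[3,0,1,2,5,0](2) P2=[0,7,5,6,1,4](2)
Move 7: P2 pit5 -> P1=[4,1,2,2,5,0](2) P2=[0,7,5,6,1,0](3)
Move 8: P1 pit3 -> P1=[4,1,2,0,6,1](2) P2=[0,7,5,6,1,0](3)

Answer: 4 1 2 0 6 1 2 0 7 5 6 1 0 3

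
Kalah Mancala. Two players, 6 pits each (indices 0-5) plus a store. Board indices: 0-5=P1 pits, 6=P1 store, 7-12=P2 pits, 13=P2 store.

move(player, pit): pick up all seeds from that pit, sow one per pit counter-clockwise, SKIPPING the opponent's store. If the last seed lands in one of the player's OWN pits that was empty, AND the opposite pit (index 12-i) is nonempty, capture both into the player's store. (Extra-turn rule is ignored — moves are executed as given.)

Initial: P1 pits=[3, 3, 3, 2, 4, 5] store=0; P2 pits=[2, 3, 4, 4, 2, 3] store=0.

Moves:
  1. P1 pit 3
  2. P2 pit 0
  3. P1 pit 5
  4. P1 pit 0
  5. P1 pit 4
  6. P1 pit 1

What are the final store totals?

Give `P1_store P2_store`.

Move 1: P1 pit3 -> P1=[3,3,3,0,5,6](0) P2=[2,3,4,4,2,3](0)
Move 2: P2 pit0 -> P1=[3,3,3,0,5,6](0) P2=[0,4,5,4,2,3](0)
Move 3: P1 pit5 -> P1=[3,3,3,0,5,0](1) P2=[1,5,6,5,3,3](0)
Move 4: P1 pit0 -> P1=[0,4,4,0,5,0](8) P2=[1,5,0,5,3,3](0)
Move 5: P1 pit4 -> P1=[0,4,4,0,0,1](9) P2=[2,6,1,5,3,3](0)
Move 6: P1 pit1 -> P1=[0,0,5,1,1,2](9) P2=[2,6,1,5,3,3](0)

Answer: 9 0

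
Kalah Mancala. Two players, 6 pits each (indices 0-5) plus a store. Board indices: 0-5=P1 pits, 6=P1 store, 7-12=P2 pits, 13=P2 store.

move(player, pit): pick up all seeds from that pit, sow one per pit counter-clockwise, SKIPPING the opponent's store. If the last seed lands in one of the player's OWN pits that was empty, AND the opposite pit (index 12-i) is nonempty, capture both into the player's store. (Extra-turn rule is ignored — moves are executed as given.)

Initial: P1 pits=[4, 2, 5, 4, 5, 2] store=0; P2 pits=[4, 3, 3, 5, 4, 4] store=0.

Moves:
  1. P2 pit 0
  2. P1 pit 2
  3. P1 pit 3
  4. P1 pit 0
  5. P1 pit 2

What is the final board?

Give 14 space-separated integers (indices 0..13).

Move 1: P2 pit0 -> P1=[4,2,5,4,5,2](0) P2=[0,4,4,6,5,4](0)
Move 2: P1 pit2 -> P1=[4,2,0,5,6,3](1) P2=[1,4,4,6,5,4](0)
Move 3: P1 pit3 -> P1=[4,2,0,0,7,4](2) P2=[2,5,4,6,5,4](0)
Move 4: P1 pit0 -> P1=[0,3,1,1,8,4](2) P2=[2,5,4,6,5,4](0)
Move 5: P1 pit2 -> P1=[0,3,0,2,8,4](2) P2=[2,5,4,6,5,4](0)

Answer: 0 3 0 2 8 4 2 2 5 4 6 5 4 0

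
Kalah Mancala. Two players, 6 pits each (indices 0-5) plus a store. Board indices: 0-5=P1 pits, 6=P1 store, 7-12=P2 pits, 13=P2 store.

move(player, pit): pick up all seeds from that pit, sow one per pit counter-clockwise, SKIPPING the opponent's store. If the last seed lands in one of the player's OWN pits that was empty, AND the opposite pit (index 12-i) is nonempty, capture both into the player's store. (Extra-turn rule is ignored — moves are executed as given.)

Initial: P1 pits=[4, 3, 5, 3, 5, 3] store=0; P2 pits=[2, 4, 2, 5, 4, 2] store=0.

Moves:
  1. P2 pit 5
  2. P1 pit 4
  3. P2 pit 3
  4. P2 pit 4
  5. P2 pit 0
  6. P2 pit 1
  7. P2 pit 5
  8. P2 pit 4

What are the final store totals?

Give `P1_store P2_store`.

Move 1: P2 pit5 -> P1=[5,3,5,3,5,3](0) P2=[2,4,2,5,4,0](1)
Move 2: P1 pit4 -> P1=[5,3,5,3,0,4](1) P2=[3,5,3,5,4,0](1)
Move 3: P2 pit3 -> P1=[6,4,5,3,0,4](1) P2=[3,5,3,0,5,1](2)
Move 4: P2 pit4 -> P1=[7,5,6,3,0,4](1) P2=[3,5,3,0,0,2](3)
Move 5: P2 pit0 -> P1=[7,5,0,3,0,4](1) P2=[0,6,4,0,0,2](10)
Move 6: P2 pit1 -> P1=[8,5,0,3,0,4](1) P2=[0,0,5,1,1,3](11)
Move 7: P2 pit5 -> P1=[9,6,0,3,0,4](1) P2=[0,0,5,1,1,0](12)
Move 8: P2 pit4 -> P1=[0,6,0,3,0,4](1) P2=[0,0,5,1,0,0](22)

Answer: 1 22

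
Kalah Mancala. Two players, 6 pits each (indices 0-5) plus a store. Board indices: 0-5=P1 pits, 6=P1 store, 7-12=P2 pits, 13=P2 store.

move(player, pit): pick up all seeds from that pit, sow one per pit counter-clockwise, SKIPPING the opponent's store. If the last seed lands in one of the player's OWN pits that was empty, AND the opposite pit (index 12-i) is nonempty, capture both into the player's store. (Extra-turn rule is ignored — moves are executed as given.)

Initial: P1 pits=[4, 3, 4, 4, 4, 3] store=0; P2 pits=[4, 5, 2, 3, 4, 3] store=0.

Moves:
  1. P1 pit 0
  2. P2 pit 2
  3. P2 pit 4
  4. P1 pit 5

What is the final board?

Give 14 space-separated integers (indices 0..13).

Answer: 1 5 6 5 5 0 1 5 6 0 4 0 4 1

Derivation:
Move 1: P1 pit0 -> P1=[0,4,5,5,5,3](0) P2=[4,5,2,3,4,3](0)
Move 2: P2 pit2 -> P1=[0,4,5,5,5,3](0) P2=[4,5,0,4,5,3](0)
Move 3: P2 pit4 -> P1=[1,5,6,5,5,3](0) P2=[4,5,0,4,0,4](1)
Move 4: P1 pit5 -> P1=[1,5,6,5,5,0](1) P2=[5,6,0,4,0,4](1)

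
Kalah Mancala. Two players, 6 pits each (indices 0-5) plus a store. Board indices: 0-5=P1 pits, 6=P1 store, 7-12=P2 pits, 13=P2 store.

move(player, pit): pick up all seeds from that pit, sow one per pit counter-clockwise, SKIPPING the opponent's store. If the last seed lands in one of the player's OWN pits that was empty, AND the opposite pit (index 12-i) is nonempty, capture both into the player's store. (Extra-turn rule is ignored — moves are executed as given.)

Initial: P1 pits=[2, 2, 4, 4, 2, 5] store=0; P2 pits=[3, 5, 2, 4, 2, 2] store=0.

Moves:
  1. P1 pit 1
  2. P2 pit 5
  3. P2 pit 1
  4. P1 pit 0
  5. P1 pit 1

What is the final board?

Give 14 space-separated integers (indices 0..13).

Move 1: P1 pit1 -> P1=[2,0,5,5,2,5](0) P2=[3,5,2,4,2,2](0)
Move 2: P2 pit5 -> P1=[3,0,5,5,2,5](0) P2=[3,5,2,4,2,0](1)
Move 3: P2 pit1 -> P1=[3,0,5,5,2,5](0) P2=[3,0,3,5,3,1](2)
Move 4: P1 pit0 -> P1=[0,1,6,6,2,5](0) P2=[3,0,3,5,3,1](2)
Move 5: P1 pit1 -> P1=[0,0,7,6,2,5](0) P2=[3,0,3,5,3,1](2)

Answer: 0 0 7 6 2 5 0 3 0 3 5 3 1 2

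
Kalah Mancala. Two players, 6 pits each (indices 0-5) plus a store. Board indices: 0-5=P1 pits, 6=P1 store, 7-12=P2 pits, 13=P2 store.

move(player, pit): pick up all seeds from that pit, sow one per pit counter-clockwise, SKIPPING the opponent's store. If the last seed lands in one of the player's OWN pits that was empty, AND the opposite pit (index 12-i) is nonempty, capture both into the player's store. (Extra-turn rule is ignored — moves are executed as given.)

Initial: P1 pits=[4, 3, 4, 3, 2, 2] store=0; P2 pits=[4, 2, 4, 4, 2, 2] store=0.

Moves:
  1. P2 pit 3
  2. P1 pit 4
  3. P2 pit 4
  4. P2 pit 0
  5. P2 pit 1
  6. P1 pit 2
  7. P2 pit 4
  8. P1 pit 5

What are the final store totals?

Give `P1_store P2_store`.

Answer: 3 6

Derivation:
Move 1: P2 pit3 -> P1=[5,3,4,3,2,2](0) P2=[4,2,4,0,3,3](1)
Move 2: P1 pit4 -> P1=[5,3,4,3,0,3](1) P2=[4,2,4,0,3,3](1)
Move 3: P2 pit4 -> P1=[6,3,4,3,0,3](1) P2=[4,2,4,0,0,4](2)
Move 4: P2 pit0 -> P1=[6,0,4,3,0,3](1) P2=[0,3,5,1,0,4](6)
Move 5: P2 pit1 -> P1=[6,0,4,3,0,3](1) P2=[0,0,6,2,1,4](6)
Move 6: P1 pit2 -> P1=[6,0,0,4,1,4](2) P2=[0,0,6,2,1,4](6)
Move 7: P2 pit4 -> P1=[6,0,0,4,1,4](2) P2=[0,0,6,2,0,5](6)
Move 8: P1 pit5 -> P1=[6,0,0,4,1,0](3) P2=[1,1,7,2,0,5](6)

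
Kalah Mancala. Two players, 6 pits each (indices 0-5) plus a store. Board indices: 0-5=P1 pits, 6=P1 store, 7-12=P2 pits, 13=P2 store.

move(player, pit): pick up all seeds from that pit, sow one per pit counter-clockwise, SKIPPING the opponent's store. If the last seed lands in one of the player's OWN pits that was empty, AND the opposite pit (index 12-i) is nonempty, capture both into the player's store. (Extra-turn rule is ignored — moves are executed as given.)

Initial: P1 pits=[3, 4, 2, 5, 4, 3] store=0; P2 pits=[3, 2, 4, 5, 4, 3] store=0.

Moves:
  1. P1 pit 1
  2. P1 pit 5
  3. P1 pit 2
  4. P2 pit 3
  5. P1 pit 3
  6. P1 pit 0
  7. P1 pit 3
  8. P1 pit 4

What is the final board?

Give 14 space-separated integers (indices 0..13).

Answer: 0 2 1 0 0 2 14 2 5 7 2 6 0 1

Derivation:
Move 1: P1 pit1 -> P1=[3,0,3,6,5,4](0) P2=[3,2,4,5,4,3](0)
Move 2: P1 pit5 -> P1=[3,0,3,6,5,0](1) P2=[4,3,5,5,4,3](0)
Move 3: P1 pit2 -> P1=[3,0,0,7,6,0](6) P2=[0,3,5,5,4,3](0)
Move 4: P2 pit3 -> P1=[4,1,0,7,6,0](6) P2=[0,3,5,0,5,4](1)
Move 5: P1 pit3 -> P1=[4,1,0,0,7,1](7) P2=[1,4,6,1,5,4](1)
Move 6: P1 pit0 -> P1=[0,2,1,1,8,1](7) P2=[1,4,6,1,5,4](1)
Move 7: P1 pit3 -> P1=[0,2,1,0,9,1](7) P2=[1,4,6,1,5,4](1)
Move 8: P1 pit4 -> P1=[0,2,1,0,0,2](14) P2=[2,5,7,2,6,0](1)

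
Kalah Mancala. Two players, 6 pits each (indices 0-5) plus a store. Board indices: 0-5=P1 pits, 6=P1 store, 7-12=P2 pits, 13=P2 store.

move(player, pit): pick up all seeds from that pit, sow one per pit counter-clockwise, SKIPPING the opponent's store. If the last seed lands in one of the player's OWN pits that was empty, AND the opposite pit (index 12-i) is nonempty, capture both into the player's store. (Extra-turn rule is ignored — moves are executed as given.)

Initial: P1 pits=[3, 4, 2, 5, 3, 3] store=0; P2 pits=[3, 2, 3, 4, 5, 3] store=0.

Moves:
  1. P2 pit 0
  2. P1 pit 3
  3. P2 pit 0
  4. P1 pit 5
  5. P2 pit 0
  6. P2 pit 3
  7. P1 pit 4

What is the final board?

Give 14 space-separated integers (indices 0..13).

Answer: 4 5 2 0 0 1 3 1 8 5 0 6 4 1

Derivation:
Move 1: P2 pit0 -> P1=[3,4,2,5,3,3](0) P2=[0,3,4,5,5,3](0)
Move 2: P1 pit3 -> P1=[3,4,2,0,4,4](1) P2=[1,4,4,5,5,3](0)
Move 3: P2 pit0 -> P1=[3,4,2,0,4,4](1) P2=[0,5,4,5,5,3](0)
Move 4: P1 pit5 -> P1=[3,4,2,0,4,0](2) P2=[1,6,5,5,5,3](0)
Move 5: P2 pit0 -> P1=[3,4,2,0,4,0](2) P2=[0,7,5,5,5,3](0)
Move 6: P2 pit3 -> P1=[4,5,2,0,4,0](2) P2=[0,7,5,0,6,4](1)
Move 7: P1 pit4 -> P1=[4,5,2,0,0,1](3) P2=[1,8,5,0,6,4](1)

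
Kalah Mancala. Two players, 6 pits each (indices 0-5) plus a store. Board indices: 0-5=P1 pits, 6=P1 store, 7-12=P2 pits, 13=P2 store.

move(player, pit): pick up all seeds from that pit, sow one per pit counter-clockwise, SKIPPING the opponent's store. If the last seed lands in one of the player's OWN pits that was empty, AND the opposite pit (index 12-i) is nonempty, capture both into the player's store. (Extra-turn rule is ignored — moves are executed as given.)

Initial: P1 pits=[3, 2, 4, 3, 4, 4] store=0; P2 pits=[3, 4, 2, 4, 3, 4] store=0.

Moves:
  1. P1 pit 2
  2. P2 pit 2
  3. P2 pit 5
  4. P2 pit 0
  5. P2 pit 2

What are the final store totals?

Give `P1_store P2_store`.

Move 1: P1 pit2 -> P1=[3,2,0,4,5,5](1) P2=[3,4,2,4,3,4](0)
Move 2: P2 pit2 -> P1=[3,2,0,4,5,5](1) P2=[3,4,0,5,4,4](0)
Move 3: P2 pit5 -> P1=[4,3,1,4,5,5](1) P2=[3,4,0,5,4,0](1)
Move 4: P2 pit0 -> P1=[4,3,1,4,5,5](1) P2=[0,5,1,6,4,0](1)
Move 5: P2 pit2 -> P1=[4,3,1,4,5,5](1) P2=[0,5,0,7,4,0](1)

Answer: 1 1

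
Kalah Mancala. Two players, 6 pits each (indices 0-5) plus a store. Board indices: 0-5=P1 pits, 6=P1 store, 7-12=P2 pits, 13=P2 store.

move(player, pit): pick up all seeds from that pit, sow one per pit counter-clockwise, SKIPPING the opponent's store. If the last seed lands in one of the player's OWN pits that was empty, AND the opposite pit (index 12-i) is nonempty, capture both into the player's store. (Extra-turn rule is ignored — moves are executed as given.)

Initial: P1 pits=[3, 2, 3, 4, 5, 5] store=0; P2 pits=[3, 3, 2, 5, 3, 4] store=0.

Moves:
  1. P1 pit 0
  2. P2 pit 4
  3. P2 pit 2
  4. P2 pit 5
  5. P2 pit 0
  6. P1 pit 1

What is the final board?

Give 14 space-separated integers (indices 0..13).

Move 1: P1 pit0 -> P1=[0,3,4,5,5,5](0) P2=[3,3,2,5,3,4](0)
Move 2: P2 pit4 -> P1=[1,3,4,5,5,5](0) P2=[3,3,2,5,0,5](1)
Move 3: P2 pit2 -> P1=[1,0,4,5,5,5](0) P2=[3,3,0,6,0,5](5)
Move 4: P2 pit5 -> P1=[2,1,5,6,5,5](0) P2=[3,3,0,6,0,0](6)
Move 5: P2 pit0 -> P1=[2,1,5,6,5,5](0) P2=[0,4,1,7,0,0](6)
Move 6: P1 pit1 -> P1=[2,0,6,6,5,5](0) P2=[0,4,1,7,0,0](6)

Answer: 2 0 6 6 5 5 0 0 4 1 7 0 0 6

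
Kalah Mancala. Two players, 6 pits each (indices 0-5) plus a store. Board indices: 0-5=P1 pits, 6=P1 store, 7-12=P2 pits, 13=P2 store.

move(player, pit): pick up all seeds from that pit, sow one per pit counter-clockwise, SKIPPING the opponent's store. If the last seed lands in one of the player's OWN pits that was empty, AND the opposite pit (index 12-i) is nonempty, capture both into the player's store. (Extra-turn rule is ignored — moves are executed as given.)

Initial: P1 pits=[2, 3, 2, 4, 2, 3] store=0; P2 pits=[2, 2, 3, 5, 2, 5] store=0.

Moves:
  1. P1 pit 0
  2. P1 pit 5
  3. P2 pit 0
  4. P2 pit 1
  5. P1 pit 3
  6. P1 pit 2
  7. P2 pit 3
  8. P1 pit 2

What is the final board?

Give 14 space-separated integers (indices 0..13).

Answer: 1 5 0 3 4 2 2 1 0 5 0 4 7 1

Derivation:
Move 1: P1 pit0 -> P1=[0,4,3,4,2,3](0) P2=[2,2,3,5,2,5](0)
Move 2: P1 pit5 -> P1=[0,4,3,4,2,0](1) P2=[3,3,3,5,2,5](0)
Move 3: P2 pit0 -> P1=[0,4,3,4,2,0](1) P2=[0,4,4,6,2,5](0)
Move 4: P2 pit1 -> P1=[0,4,3,4,2,0](1) P2=[0,0,5,7,3,6](0)
Move 5: P1 pit3 -> P1=[0,4,3,0,3,1](2) P2=[1,0,5,7,3,6](0)
Move 6: P1 pit2 -> P1=[0,4,0,1,4,2](2) P2=[1,0,5,7,3,6](0)
Move 7: P2 pit3 -> P1=[1,5,1,2,4,2](2) P2=[1,0,5,0,4,7](1)
Move 8: P1 pit2 -> P1=[1,5,0,3,4,2](2) P2=[1,0,5,0,4,7](1)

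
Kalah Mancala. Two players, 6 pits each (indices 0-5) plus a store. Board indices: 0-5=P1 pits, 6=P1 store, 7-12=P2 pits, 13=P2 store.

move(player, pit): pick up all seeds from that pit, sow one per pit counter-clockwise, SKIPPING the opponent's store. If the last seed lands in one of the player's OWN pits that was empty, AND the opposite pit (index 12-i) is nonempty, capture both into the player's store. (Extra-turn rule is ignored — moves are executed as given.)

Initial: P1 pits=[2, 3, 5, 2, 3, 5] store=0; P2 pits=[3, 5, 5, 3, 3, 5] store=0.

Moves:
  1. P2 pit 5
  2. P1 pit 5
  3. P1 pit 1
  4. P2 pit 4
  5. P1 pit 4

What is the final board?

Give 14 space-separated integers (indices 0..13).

Move 1: P2 pit5 -> P1=[3,4,6,3,3,5](0) P2=[3,5,5,3,3,0](1)
Move 2: P1 pit5 -> P1=[3,4,6,3,3,0](1) P2=[4,6,6,4,3,0](1)
Move 3: P1 pit1 -> P1=[3,0,7,4,4,0](6) P2=[0,6,6,4,3,0](1)
Move 4: P2 pit4 -> P1=[4,0,7,4,4,0](6) P2=[0,6,6,4,0,1](2)
Move 5: P1 pit4 -> P1=[4,0,7,4,0,1](7) P2=[1,7,6,4,0,1](2)

Answer: 4 0 7 4 0 1 7 1 7 6 4 0 1 2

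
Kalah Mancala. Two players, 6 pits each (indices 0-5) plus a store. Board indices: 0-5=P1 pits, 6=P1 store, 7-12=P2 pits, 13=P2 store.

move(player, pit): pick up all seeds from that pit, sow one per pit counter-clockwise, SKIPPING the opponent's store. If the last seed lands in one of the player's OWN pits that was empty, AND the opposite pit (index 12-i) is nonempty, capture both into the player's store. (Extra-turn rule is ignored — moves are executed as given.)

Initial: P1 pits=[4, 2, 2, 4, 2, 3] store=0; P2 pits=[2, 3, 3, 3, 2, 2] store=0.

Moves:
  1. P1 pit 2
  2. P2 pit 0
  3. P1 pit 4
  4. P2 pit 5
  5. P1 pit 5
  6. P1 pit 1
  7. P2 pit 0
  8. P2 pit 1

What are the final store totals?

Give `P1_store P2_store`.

Answer: 2 2

Derivation:
Move 1: P1 pit2 -> P1=[4,2,0,5,3,3](0) P2=[2,3,3,3,2,2](0)
Move 2: P2 pit0 -> P1=[4,2,0,5,3,3](0) P2=[0,4,4,3,2,2](0)
Move 3: P1 pit4 -> P1=[4,2,0,5,0,4](1) P2=[1,4,4,3,2,2](0)
Move 4: P2 pit5 -> P1=[5,2,0,5,0,4](1) P2=[1,4,4,3,2,0](1)
Move 5: P1 pit5 -> P1=[5,2,0,5,0,0](2) P2=[2,5,5,3,2,0](1)
Move 6: P1 pit1 -> P1=[5,0,1,6,0,0](2) P2=[2,5,5,3,2,0](1)
Move 7: P2 pit0 -> P1=[5,0,1,6,0,0](2) P2=[0,6,6,3,2,0](1)
Move 8: P2 pit1 -> P1=[6,0,1,6,0,0](2) P2=[0,0,7,4,3,1](2)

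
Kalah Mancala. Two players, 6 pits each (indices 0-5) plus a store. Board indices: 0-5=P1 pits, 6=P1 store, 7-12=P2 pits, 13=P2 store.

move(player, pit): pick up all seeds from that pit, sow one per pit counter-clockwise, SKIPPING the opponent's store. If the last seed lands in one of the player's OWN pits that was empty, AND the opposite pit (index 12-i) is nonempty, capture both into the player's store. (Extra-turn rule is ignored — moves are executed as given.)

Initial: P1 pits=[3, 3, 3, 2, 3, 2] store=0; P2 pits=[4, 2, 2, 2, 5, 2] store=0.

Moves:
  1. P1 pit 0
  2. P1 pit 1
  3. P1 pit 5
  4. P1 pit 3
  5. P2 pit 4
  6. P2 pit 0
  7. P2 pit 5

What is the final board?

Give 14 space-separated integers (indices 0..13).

Answer: 2 2 7 0 5 1 2 0 4 3 3 1 0 3

Derivation:
Move 1: P1 pit0 -> P1=[0,4,4,3,3,2](0) P2=[4,2,2,2,5,2](0)
Move 2: P1 pit1 -> P1=[0,0,5,4,4,3](0) P2=[4,2,2,2,5,2](0)
Move 3: P1 pit5 -> P1=[0,0,5,4,4,0](1) P2=[5,3,2,2,5,2](0)
Move 4: P1 pit3 -> P1=[0,0,5,0,5,1](2) P2=[6,3,2,2,5,2](0)
Move 5: P2 pit4 -> P1=[1,1,6,0,5,1](2) P2=[6,3,2,2,0,3](1)
Move 6: P2 pit0 -> P1=[1,1,6,0,5,1](2) P2=[0,4,3,3,1,4](2)
Move 7: P2 pit5 -> P1=[2,2,7,0,5,1](2) P2=[0,4,3,3,1,0](3)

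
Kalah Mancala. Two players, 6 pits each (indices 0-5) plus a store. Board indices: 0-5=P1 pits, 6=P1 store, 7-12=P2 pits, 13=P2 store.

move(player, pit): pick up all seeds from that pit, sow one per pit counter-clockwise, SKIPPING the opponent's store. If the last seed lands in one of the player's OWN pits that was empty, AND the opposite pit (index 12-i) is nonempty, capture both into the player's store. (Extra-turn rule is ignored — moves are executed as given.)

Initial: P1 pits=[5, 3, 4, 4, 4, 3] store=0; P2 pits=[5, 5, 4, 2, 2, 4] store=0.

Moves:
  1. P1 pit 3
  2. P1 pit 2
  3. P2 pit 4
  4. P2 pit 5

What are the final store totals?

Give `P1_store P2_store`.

Answer: 2 2

Derivation:
Move 1: P1 pit3 -> P1=[5,3,4,0,5,4](1) P2=[6,5,4,2,2,4](0)
Move 2: P1 pit2 -> P1=[5,3,0,1,6,5](2) P2=[6,5,4,2,2,4](0)
Move 3: P2 pit4 -> P1=[5,3,0,1,6,5](2) P2=[6,5,4,2,0,5](1)
Move 4: P2 pit5 -> P1=[6,4,1,2,6,5](2) P2=[6,5,4,2,0,0](2)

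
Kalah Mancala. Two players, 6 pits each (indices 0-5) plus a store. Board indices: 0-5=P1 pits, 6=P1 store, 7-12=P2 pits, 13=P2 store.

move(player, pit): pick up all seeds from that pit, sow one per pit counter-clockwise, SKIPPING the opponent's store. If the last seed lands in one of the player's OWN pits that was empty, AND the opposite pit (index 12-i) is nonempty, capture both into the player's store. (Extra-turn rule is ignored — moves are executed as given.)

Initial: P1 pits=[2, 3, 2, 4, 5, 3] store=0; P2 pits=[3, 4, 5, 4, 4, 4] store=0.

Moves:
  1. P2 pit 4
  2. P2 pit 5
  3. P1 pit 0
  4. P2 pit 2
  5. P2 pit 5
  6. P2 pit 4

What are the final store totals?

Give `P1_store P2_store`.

Move 1: P2 pit4 -> P1=[3,4,2,4,5,3](0) P2=[3,4,5,4,0,5](1)
Move 2: P2 pit5 -> P1=[4,5,3,5,5,3](0) P2=[3,4,5,4,0,0](2)
Move 3: P1 pit0 -> P1=[0,6,4,6,6,3](0) P2=[3,4,5,4,0,0](2)
Move 4: P2 pit2 -> P1=[1,6,4,6,6,3](0) P2=[3,4,0,5,1,1](3)
Move 5: P2 pit5 -> P1=[1,6,4,6,6,3](0) P2=[3,4,0,5,1,0](4)
Move 6: P2 pit4 -> P1=[0,6,4,6,6,3](0) P2=[3,4,0,5,0,0](6)

Answer: 0 6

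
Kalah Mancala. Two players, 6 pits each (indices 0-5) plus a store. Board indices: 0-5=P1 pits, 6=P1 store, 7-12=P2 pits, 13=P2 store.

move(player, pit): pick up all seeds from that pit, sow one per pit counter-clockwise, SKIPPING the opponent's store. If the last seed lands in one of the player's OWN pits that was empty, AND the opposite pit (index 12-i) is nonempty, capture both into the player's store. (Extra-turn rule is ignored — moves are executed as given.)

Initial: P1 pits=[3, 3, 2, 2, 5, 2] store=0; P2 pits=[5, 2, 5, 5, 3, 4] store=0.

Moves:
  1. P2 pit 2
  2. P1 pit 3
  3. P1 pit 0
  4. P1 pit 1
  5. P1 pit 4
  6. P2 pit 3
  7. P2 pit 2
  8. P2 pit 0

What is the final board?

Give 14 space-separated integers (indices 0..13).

Answer: 1 1 0 3 0 5 1 0 4 1 1 7 8 9

Derivation:
Move 1: P2 pit2 -> P1=[4,3,2,2,5,2](0) P2=[5,2,0,6,4,5](1)
Move 2: P1 pit3 -> P1=[4,3,2,0,6,3](0) P2=[5,2,0,6,4,5](1)
Move 3: P1 pit0 -> P1=[0,4,3,1,7,3](0) P2=[5,2,0,6,4,5](1)
Move 4: P1 pit1 -> P1=[0,0,4,2,8,4](0) P2=[5,2,0,6,4,5](1)
Move 5: P1 pit4 -> P1=[0,0,4,2,0,5](1) P2=[6,3,1,7,5,6](1)
Move 6: P2 pit3 -> P1=[1,1,5,3,0,5](1) P2=[6,3,1,0,6,7](2)
Move 7: P2 pit2 -> P1=[1,1,0,3,0,5](1) P2=[6,3,0,0,6,7](8)
Move 8: P2 pit0 -> P1=[1,1,0,3,0,5](1) P2=[0,4,1,1,7,8](9)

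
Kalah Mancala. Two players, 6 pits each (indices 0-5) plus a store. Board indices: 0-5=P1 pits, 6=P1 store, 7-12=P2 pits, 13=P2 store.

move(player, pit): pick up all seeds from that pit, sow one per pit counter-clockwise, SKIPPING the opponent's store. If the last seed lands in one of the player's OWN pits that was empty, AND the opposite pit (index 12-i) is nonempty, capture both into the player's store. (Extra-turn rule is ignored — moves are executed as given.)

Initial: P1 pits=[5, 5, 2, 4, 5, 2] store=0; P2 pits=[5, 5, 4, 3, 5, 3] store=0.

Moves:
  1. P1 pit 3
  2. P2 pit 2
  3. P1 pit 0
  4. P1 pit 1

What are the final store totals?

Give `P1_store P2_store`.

Move 1: P1 pit3 -> P1=[5,5,2,0,6,3](1) P2=[6,5,4,3,5,3](0)
Move 2: P2 pit2 -> P1=[5,5,2,0,6,3](1) P2=[6,5,0,4,6,4](1)
Move 3: P1 pit0 -> P1=[0,6,3,1,7,4](1) P2=[6,5,0,4,6,4](1)
Move 4: P1 pit1 -> P1=[0,0,4,2,8,5](2) P2=[7,5,0,4,6,4](1)

Answer: 2 1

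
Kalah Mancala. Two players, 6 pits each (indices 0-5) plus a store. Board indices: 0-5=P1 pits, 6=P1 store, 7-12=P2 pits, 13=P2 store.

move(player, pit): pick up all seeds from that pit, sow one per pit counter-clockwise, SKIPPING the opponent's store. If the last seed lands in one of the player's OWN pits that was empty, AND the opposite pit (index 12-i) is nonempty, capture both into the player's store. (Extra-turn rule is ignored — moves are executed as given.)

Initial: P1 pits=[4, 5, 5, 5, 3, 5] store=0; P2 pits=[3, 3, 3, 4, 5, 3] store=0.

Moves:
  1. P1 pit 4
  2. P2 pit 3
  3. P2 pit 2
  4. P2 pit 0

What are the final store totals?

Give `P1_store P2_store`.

Answer: 1 1

Derivation:
Move 1: P1 pit4 -> P1=[4,5,5,5,0,6](1) P2=[4,3,3,4,5,3](0)
Move 2: P2 pit3 -> P1=[5,5,5,5,0,6](1) P2=[4,3,3,0,6,4](1)
Move 3: P2 pit2 -> P1=[5,5,5,5,0,6](1) P2=[4,3,0,1,7,5](1)
Move 4: P2 pit0 -> P1=[5,5,5,5,0,6](1) P2=[0,4,1,2,8,5](1)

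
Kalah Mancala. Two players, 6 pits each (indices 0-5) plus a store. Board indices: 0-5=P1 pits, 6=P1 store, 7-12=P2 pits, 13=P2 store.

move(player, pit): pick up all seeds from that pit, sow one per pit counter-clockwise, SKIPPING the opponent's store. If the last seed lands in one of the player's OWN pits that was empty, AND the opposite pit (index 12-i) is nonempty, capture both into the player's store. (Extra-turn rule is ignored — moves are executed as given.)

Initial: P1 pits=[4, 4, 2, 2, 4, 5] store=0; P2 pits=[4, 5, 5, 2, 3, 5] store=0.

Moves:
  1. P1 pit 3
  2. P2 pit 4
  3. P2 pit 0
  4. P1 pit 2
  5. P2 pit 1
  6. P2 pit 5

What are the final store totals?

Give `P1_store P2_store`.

Answer: 0 8

Derivation:
Move 1: P1 pit3 -> P1=[4,4,2,0,5,6](0) P2=[4,5,5,2,3,5](0)
Move 2: P2 pit4 -> P1=[5,4,2,0,5,6](0) P2=[4,5,5,2,0,6](1)
Move 3: P2 pit0 -> P1=[5,0,2,0,5,6](0) P2=[0,6,6,3,0,6](6)
Move 4: P1 pit2 -> P1=[5,0,0,1,6,6](0) P2=[0,6,6,3,0,6](6)
Move 5: P2 pit1 -> P1=[6,0,0,1,6,6](0) P2=[0,0,7,4,1,7](7)
Move 6: P2 pit5 -> P1=[7,1,1,2,7,7](0) P2=[0,0,7,4,1,0](8)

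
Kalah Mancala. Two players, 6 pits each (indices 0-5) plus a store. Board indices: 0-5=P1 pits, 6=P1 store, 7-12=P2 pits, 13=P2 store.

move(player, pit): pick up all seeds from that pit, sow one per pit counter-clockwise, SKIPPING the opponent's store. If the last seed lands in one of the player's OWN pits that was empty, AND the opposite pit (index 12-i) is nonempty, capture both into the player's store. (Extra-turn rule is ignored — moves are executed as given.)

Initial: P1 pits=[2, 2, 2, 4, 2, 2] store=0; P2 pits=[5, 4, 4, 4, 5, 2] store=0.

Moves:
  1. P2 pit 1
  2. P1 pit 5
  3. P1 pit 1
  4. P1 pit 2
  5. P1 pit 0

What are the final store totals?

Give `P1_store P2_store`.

Move 1: P2 pit1 -> P1=[2,2,2,4,2,2](0) P2=[5,0,5,5,6,3](0)
Move 2: P1 pit5 -> P1=[2,2,2,4,2,0](1) P2=[6,0,5,5,6,3](0)
Move 3: P1 pit1 -> P1=[2,0,3,5,2,0](1) P2=[6,0,5,5,6,3](0)
Move 4: P1 pit2 -> P1=[2,0,0,6,3,0](8) P2=[0,0,5,5,6,3](0)
Move 5: P1 pit0 -> P1=[0,1,0,6,3,0](14) P2=[0,0,5,0,6,3](0)

Answer: 14 0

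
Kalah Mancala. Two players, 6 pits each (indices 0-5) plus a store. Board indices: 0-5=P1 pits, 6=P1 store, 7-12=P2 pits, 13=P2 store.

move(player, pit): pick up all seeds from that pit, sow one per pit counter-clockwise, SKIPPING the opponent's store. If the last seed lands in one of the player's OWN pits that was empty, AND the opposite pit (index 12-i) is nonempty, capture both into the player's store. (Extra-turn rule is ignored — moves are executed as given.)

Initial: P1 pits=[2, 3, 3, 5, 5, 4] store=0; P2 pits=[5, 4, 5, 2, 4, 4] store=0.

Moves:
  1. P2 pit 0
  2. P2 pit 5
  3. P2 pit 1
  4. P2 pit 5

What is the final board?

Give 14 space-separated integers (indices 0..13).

Move 1: P2 pit0 -> P1=[2,3,3,5,5,4](0) P2=[0,5,6,3,5,5](0)
Move 2: P2 pit5 -> P1=[3,4,4,6,5,4](0) P2=[0,5,6,3,5,0](1)
Move 3: P2 pit1 -> P1=[3,4,4,6,5,4](0) P2=[0,0,7,4,6,1](2)
Move 4: P2 pit5 -> P1=[3,4,4,6,5,4](0) P2=[0,0,7,4,6,0](3)

Answer: 3 4 4 6 5 4 0 0 0 7 4 6 0 3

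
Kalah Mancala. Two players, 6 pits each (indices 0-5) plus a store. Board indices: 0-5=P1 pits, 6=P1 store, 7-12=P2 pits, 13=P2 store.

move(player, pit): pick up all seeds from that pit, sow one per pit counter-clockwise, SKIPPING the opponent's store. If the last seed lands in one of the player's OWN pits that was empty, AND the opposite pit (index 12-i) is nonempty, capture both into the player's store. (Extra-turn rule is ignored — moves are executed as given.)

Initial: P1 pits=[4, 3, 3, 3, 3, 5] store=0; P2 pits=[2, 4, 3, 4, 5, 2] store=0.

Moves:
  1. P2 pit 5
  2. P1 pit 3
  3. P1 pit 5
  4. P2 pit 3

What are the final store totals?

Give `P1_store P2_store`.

Answer: 2 2

Derivation:
Move 1: P2 pit5 -> P1=[5,3,3,3,3,5](0) P2=[2,4,3,4,5,0](1)
Move 2: P1 pit3 -> P1=[5,3,3,0,4,6](1) P2=[2,4,3,4,5,0](1)
Move 3: P1 pit5 -> P1=[5,3,3,0,4,0](2) P2=[3,5,4,5,6,0](1)
Move 4: P2 pit3 -> P1=[6,4,3,0,4,0](2) P2=[3,5,4,0,7,1](2)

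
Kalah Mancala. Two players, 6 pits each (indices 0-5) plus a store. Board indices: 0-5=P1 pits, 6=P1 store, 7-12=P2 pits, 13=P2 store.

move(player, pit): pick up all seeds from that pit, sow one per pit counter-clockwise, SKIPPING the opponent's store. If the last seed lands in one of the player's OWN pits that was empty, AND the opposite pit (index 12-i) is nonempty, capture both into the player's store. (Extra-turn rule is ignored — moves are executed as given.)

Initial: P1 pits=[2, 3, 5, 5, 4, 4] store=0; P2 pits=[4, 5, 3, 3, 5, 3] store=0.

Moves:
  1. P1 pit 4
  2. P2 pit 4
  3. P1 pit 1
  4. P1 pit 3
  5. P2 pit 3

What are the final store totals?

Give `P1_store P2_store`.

Answer: 2 2

Derivation:
Move 1: P1 pit4 -> P1=[2,3,5,5,0,5](1) P2=[5,6,3,3,5,3](0)
Move 2: P2 pit4 -> P1=[3,4,6,5,0,5](1) P2=[5,6,3,3,0,4](1)
Move 3: P1 pit1 -> P1=[3,0,7,6,1,6](1) P2=[5,6,3,3,0,4](1)
Move 4: P1 pit3 -> P1=[3,0,7,0,2,7](2) P2=[6,7,4,3,0,4](1)
Move 5: P2 pit3 -> P1=[3,0,7,0,2,7](2) P2=[6,7,4,0,1,5](2)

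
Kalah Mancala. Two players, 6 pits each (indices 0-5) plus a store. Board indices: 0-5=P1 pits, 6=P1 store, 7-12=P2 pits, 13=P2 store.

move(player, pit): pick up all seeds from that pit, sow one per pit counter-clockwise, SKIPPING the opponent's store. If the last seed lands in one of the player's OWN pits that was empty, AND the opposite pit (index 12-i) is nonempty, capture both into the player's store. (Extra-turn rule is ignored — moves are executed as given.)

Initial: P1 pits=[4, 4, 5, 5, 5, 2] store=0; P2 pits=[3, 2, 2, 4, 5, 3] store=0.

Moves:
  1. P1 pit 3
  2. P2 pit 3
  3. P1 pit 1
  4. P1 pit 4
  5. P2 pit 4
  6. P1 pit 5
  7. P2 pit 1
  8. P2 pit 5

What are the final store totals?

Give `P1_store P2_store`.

Answer: 3 4

Derivation:
Move 1: P1 pit3 -> P1=[4,4,5,0,6,3](1) P2=[4,3,2,4,5,3](0)
Move 2: P2 pit3 -> P1=[5,4,5,0,6,3](1) P2=[4,3,2,0,6,4](1)
Move 3: P1 pit1 -> P1=[5,0,6,1,7,4](1) P2=[4,3,2,0,6,4](1)
Move 4: P1 pit4 -> P1=[5,0,6,1,0,5](2) P2=[5,4,3,1,7,4](1)
Move 5: P2 pit4 -> P1=[6,1,7,2,1,5](2) P2=[5,4,3,1,0,5](2)
Move 6: P1 pit5 -> P1=[6,1,7,2,1,0](3) P2=[6,5,4,2,0,5](2)
Move 7: P2 pit1 -> P1=[6,1,7,2,1,0](3) P2=[6,0,5,3,1,6](3)
Move 8: P2 pit5 -> P1=[7,2,8,3,2,0](3) P2=[6,0,5,3,1,0](4)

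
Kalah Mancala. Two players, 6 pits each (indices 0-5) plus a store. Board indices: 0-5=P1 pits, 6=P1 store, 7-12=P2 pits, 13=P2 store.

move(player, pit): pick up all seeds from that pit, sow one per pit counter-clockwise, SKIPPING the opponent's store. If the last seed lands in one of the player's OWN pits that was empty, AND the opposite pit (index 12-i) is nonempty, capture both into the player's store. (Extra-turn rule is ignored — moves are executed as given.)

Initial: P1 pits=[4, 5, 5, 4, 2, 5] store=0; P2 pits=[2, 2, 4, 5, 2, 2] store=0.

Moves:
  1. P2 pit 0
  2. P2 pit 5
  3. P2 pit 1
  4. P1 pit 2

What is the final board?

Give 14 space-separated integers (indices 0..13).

Answer: 5 5 0 5 3 6 1 1 0 6 6 3 0 1

Derivation:
Move 1: P2 pit0 -> P1=[4,5,5,4,2,5](0) P2=[0,3,5,5,2,2](0)
Move 2: P2 pit5 -> P1=[5,5,5,4,2,5](0) P2=[0,3,5,5,2,0](1)
Move 3: P2 pit1 -> P1=[5,5,5,4,2,5](0) P2=[0,0,6,6,3,0](1)
Move 4: P1 pit2 -> P1=[5,5,0,5,3,6](1) P2=[1,0,6,6,3,0](1)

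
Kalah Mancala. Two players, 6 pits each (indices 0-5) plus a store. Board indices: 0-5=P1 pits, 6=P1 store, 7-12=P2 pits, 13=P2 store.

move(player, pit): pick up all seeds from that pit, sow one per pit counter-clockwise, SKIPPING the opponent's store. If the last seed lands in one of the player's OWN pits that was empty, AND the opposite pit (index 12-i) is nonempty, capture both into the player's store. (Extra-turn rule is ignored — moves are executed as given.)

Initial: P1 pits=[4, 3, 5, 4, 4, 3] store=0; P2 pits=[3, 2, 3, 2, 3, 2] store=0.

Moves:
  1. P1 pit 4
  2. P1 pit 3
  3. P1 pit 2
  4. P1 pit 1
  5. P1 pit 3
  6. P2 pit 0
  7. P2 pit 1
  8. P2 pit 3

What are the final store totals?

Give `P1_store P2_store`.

Move 1: P1 pit4 -> P1=[4,3,5,4,0,4](1) P2=[4,3,3,2,3,2](0)
Move 2: P1 pit3 -> P1=[4,3,5,0,1,5](2) P2=[5,3,3,2,3,2](0)
Move 3: P1 pit2 -> P1=[4,3,0,1,2,6](3) P2=[6,3,3,2,3,2](0)
Move 4: P1 pit1 -> P1=[4,0,1,2,3,6](3) P2=[6,3,3,2,3,2](0)
Move 5: P1 pit3 -> P1=[4,0,1,0,4,7](3) P2=[6,3,3,2,3,2](0)
Move 6: P2 pit0 -> P1=[4,0,1,0,4,7](3) P2=[0,4,4,3,4,3](1)
Move 7: P2 pit1 -> P1=[4,0,1,0,4,7](3) P2=[0,0,5,4,5,4](1)
Move 8: P2 pit3 -> P1=[5,0,1,0,4,7](3) P2=[0,0,5,0,6,5](2)

Answer: 3 2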